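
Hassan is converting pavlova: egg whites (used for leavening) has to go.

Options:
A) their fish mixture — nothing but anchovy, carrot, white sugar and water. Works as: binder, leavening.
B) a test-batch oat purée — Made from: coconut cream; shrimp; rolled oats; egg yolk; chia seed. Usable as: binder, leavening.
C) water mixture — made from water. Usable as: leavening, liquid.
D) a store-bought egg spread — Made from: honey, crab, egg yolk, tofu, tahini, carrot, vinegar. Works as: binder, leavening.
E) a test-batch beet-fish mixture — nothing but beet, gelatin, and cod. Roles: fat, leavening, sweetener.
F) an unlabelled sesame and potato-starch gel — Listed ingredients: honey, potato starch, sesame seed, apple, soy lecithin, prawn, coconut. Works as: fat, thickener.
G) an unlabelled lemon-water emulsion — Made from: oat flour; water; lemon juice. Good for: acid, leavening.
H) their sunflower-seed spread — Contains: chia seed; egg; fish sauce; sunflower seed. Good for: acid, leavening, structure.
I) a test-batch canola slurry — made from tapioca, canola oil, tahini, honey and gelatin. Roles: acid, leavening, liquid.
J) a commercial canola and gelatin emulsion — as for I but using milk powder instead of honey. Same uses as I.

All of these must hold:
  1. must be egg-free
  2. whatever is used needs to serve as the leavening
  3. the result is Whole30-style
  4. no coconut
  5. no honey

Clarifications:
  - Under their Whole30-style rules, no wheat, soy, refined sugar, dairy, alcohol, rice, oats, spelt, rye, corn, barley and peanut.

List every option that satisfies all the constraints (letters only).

A: has white sugar, so not Whole30-style — no
B: has rolled oats, so not Whole30-style; has egg yolk, so not egg-free (and 1 more) — no
C: only water; none excluded — keep
D: has tofu, so not Whole30-style; has egg yolk, so not egg-free (and 1 more) — no
E: nothing on the exclusion list — keep
F: not usable as a leavening; has soy lecithin, so not Whole30-style (and 2 more) — out
G: has oat flour, so not Whole30-style — reject
H: has egg, so not egg-free — reject
I: has honey, so not honey-free — reject
J: has milk powder, so not Whole30-style — reject

C, E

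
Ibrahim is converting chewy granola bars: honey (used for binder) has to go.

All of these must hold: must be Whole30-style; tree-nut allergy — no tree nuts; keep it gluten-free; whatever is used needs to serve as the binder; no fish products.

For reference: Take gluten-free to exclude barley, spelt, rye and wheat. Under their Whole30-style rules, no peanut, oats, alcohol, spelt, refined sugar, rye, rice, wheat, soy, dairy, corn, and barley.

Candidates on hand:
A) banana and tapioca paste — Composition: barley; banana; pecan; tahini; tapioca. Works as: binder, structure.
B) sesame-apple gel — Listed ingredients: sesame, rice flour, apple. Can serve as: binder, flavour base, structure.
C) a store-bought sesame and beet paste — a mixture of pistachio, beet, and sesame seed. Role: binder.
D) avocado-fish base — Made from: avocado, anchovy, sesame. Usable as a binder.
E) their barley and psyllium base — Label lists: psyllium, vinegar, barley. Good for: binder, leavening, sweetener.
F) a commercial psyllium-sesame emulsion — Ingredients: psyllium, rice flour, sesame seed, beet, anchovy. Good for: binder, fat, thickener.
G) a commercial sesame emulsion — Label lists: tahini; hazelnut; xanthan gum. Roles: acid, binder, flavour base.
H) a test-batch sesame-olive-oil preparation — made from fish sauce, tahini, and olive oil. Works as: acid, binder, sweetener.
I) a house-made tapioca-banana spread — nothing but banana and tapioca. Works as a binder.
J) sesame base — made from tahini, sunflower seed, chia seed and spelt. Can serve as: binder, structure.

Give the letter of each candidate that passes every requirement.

I

A: has barley, so not gluten-free; has barley, so not Whole30-style (and 1 more) — no
B: has rice flour, so not Whole30-style — reject
C: has pistachio, so not tree-nut-free — reject
D: has anchovy, so not fish-free — reject
E: has barley, so not gluten-free; has barley, so not Whole30-style — reject
F: has rice flour, so not Whole30-style; has anchovy, so not fish-free — no
G: has hazelnut, so not tree-nut-free — no
H: has fish sauce, so not fish-free — no
I: all constraints satisfied — OK
J: has spelt, so not gluten-free; has spelt, so not Whole30-style — reject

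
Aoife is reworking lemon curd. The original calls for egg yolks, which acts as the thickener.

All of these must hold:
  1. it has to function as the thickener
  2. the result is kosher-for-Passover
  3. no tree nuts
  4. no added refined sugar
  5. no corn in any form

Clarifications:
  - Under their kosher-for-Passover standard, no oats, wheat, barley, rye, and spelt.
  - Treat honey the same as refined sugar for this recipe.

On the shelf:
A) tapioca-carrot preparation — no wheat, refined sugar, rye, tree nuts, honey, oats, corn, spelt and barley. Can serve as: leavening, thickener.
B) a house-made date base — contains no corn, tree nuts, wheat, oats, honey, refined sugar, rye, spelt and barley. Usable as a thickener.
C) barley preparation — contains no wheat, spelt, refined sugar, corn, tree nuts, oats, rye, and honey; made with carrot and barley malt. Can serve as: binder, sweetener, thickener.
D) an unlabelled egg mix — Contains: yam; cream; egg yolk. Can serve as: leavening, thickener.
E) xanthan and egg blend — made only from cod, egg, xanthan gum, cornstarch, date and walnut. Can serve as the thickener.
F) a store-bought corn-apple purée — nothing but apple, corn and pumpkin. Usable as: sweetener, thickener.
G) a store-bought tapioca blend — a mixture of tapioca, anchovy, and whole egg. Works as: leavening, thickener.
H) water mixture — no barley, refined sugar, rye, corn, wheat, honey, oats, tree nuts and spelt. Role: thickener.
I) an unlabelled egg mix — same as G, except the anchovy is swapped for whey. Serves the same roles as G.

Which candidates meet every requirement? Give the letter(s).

A, B, D, G, H, I

A: kosher-for-Passover, no tree nuts — OK
B: every rule checks out — keep
C: has barley malt, so not kosher-for-Passover — reject
D: no-added-sugar, kosher-for-Passover — keep
E: has walnut, so not tree-nut-free; has cornstarch, so not corn-free — reject
F: has corn, so not corn-free — no
G: every rule checks out — keep
H: nothing on the exclusion list — valid
I: works as a thickener, kosher-for-Passover, no corn — OK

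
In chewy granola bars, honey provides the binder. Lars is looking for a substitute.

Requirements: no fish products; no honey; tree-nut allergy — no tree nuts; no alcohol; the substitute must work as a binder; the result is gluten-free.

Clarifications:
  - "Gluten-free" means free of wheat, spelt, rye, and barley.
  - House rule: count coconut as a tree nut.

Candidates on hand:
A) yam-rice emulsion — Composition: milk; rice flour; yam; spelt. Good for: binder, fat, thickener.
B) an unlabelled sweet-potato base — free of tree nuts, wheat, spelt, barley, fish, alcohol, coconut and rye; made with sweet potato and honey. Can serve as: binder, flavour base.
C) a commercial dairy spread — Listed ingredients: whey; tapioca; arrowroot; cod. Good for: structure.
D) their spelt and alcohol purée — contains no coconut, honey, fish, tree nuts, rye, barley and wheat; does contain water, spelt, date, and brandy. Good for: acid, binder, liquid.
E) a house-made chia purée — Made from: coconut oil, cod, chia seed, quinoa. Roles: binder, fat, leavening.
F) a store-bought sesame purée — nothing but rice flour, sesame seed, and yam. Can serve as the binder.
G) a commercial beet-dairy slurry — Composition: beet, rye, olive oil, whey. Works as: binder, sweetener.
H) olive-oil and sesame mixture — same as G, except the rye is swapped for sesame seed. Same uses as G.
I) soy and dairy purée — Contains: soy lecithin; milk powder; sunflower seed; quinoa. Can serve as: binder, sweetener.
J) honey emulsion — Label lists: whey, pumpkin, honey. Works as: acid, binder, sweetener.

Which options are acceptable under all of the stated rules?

F, H, I

A: has spelt, so not gluten-free — no
B: has honey, so not honey-free — reject
C: not usable as a binder; has cod, so not fish-free — reject
D: has spelt, so not gluten-free; has brandy, so not alcohol-free — out
E: has cod, so not fish-free; has coconut oil, so not tree-nut-free — reject
F: nothing on the exclusion list — valid
G: has rye, so not gluten-free — out
H: works as a binder, no alcohol, no honey — valid
I: no fish, no honey — OK
J: has honey, so not honey-free — reject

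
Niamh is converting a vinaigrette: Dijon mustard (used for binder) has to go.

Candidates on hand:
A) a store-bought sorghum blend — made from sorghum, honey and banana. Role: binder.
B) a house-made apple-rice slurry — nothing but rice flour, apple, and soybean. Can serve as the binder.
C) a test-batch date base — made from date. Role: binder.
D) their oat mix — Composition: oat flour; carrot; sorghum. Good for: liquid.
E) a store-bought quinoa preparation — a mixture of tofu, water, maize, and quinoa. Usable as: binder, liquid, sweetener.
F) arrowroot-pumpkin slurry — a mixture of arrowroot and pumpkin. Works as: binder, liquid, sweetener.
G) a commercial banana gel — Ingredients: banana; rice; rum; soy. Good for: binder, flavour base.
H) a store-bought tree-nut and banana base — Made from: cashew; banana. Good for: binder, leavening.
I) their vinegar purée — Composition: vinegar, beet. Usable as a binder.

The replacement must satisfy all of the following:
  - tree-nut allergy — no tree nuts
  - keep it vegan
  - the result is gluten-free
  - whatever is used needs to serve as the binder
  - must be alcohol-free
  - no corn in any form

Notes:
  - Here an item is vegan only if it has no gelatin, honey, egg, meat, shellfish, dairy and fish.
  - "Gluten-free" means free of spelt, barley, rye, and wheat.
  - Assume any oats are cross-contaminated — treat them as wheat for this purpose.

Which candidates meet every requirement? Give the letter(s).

B, C, F, I

A: has honey, so not vegan — out
B: no alcohol, vegan — OK
C: all constraints satisfied — OK
D: not usable as a binder; has oat flour, so not gluten-free — out
E: has maize, so not corn-free — out
F: no corn, no alcohol — keep
G: has rum, so not alcohol-free — reject
H: has cashew, so not tree-nut-free — reject
I: every rule checks out — keep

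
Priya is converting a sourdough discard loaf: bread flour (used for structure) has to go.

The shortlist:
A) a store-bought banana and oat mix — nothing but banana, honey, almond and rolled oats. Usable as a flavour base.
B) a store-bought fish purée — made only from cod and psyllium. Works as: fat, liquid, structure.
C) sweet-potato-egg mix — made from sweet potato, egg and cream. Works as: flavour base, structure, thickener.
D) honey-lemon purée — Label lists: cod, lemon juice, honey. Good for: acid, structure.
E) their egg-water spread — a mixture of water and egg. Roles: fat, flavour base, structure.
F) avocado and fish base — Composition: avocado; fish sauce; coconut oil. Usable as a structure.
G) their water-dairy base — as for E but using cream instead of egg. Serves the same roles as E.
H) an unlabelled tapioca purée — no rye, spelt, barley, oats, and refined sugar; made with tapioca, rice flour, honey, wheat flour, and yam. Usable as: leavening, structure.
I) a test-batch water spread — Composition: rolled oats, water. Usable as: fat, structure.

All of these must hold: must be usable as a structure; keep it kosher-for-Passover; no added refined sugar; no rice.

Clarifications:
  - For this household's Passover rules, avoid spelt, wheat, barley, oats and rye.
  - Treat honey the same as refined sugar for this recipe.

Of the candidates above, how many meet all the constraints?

A: not usable as a structure; has rolled oats, so not kosher-for-Passover (and 1 more) — out
B: no-added-sugar, kosher-for-Passover — valid
C: only cream, egg, and sweet potato; none excluded — keep
D: has honey, so not no-added-sugar — reject
E: only egg and water; none excluded — OK
F: works as a structure, kosher-for-Passover, no-added-sugar — keep
G: only cream and water; none excluded — OK
H: has wheat flour, so not kosher-for-Passover; has honey, so not no-added-sugar (and 1 more) — out
I: has rolled oats, so not kosher-for-Passover — no

5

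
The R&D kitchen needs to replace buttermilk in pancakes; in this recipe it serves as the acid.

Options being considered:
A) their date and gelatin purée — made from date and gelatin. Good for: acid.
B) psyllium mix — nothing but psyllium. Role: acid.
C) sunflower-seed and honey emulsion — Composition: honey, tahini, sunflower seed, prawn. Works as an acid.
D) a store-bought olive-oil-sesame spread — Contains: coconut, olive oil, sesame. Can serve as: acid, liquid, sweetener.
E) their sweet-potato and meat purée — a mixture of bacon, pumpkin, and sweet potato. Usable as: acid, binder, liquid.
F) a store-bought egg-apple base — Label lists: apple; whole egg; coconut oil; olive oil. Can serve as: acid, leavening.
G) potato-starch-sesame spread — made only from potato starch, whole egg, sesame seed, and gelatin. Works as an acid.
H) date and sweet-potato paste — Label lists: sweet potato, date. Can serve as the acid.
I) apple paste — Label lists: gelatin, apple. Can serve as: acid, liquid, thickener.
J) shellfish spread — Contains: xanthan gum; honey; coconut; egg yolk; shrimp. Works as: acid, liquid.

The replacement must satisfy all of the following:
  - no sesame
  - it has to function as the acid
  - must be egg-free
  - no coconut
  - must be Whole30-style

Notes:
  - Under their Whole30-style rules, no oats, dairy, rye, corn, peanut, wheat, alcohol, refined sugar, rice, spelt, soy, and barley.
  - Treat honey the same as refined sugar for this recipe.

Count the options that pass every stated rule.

5

A: works as an acid, no sesame, Whole30-style — OK
B: only psyllium; none excluded — keep
C: has honey, so not Whole30-style; has tahini, so not sesame-free — reject
D: has sesame, so not sesame-free; has coconut, so not coconut-free — no
E: works as an acid, no sesame, Whole30-style — valid
F: has coconut oil, so not coconut-free; has whole egg, so not egg-free — out
G: has sesame seed, so not sesame-free; has whole egg, so not egg-free — out
H: works as an acid, Whole30-style, no egg — valid
I: all constraints satisfied — keep
J: has honey, so not Whole30-style; has coconut, so not coconut-free (and 1 more) — no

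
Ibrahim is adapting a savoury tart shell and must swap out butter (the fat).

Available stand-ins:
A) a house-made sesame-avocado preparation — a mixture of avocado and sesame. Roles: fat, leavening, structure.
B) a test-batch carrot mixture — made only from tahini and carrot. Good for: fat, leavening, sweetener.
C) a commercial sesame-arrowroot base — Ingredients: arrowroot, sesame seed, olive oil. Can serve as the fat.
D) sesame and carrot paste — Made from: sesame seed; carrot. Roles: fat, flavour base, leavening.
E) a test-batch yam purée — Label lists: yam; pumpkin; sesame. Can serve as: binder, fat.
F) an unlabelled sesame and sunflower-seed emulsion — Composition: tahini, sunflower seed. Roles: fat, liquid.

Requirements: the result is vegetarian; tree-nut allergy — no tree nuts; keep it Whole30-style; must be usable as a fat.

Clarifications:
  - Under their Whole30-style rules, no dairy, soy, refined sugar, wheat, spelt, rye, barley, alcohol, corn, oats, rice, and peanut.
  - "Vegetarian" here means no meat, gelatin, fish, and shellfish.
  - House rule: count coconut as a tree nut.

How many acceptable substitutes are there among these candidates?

6

A: nothing on the exclusion list — OK
B: only tahini and carrot; none excluded — valid
C: works as a fat, Whole30-style, vegetarian — keep
D: all constraints satisfied — keep
E: only sesame, pumpkin and yam; none excluded — keep
F: only tahini and sunflower seed; none excluded — keep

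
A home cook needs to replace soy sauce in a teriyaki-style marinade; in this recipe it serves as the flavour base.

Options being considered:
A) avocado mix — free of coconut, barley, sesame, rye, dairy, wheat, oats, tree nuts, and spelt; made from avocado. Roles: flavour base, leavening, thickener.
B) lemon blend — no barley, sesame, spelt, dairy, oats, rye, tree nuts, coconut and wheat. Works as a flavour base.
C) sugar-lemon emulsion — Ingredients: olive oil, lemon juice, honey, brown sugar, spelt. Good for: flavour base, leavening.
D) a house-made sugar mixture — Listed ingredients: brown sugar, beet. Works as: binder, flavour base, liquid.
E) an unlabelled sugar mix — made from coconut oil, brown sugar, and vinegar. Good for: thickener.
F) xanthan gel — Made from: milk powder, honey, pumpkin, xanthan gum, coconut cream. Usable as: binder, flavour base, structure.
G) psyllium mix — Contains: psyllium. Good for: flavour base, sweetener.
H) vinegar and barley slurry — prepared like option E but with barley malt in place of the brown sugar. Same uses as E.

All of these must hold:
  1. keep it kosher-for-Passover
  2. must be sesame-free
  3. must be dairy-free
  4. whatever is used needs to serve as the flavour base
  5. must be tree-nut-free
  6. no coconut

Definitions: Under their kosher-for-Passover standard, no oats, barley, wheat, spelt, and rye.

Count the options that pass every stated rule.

4

A: works as a flavour base, kosher-for-Passover, no dairy — valid
B: no dairy, no coconut — OK
C: has spelt, so not kosher-for-Passover — no
D: only brown sugar and beet; none excluded — valid
E: not usable as a flavour base; has coconut oil, so not coconut-free — reject
F: has coconut cream, so not coconut-free; has milk powder, so not dairy-free — no
G: works as a flavour base, no tree nuts, no coconut — OK
H: not usable as a flavour base; has barley malt, so not kosher-for-Passover (and 1 more) — out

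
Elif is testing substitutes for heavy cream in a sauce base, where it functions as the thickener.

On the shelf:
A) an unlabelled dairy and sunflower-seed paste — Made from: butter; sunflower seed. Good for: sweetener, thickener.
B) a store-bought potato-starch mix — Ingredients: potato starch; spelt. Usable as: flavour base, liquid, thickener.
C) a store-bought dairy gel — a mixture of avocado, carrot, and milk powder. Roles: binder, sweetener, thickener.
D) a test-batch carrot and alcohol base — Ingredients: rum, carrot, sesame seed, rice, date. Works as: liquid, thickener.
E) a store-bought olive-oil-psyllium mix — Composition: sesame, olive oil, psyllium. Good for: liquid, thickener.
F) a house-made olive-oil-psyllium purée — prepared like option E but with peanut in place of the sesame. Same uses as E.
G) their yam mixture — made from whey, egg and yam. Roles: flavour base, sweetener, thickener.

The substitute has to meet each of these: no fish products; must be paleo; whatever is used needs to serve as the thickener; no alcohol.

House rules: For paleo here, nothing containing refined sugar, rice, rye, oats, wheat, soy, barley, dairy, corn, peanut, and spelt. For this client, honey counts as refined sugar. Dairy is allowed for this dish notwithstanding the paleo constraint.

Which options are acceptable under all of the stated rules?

A, C, E, G

A: dairy is permitted under the paleo carve-out; nothing else excluded — valid
B: has spelt, so not paleo — reject
C: dairy is permitted under the paleo carve-out; nothing else excluded — keep
D: has rice, so not paleo; has rum, so not alcohol-free — out
E: only sesame, olive oil and psyllium; none excluded — OK
F: has peanut, so not paleo — out
G: dairy is permitted under the paleo carve-out; nothing else excluded — OK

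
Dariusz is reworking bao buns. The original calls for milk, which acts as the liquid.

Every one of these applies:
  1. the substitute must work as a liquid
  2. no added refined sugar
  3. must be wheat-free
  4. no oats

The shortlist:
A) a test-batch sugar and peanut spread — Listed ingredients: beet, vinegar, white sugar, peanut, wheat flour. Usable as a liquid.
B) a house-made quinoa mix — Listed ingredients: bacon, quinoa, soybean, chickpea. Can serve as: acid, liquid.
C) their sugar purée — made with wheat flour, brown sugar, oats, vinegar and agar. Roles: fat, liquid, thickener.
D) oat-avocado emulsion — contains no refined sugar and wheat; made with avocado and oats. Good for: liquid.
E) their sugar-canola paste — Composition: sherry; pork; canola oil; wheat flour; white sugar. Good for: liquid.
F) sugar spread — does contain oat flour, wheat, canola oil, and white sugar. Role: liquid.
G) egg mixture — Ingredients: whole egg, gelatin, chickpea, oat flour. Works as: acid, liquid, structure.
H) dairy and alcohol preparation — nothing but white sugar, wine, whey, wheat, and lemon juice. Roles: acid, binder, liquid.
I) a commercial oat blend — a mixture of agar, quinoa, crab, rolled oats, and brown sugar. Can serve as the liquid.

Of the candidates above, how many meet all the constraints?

A: has wheat flour, so not wheat-free; has white sugar, so not no-added-sugar — reject
B: bacon and soybean etc. — none of it excluded — OK
C: has wheat flour, so not wheat-free; has brown sugar, so not no-added-sugar (and 1 more) — reject
D: has oats, so not oat-free — reject
E: has wheat flour, so not wheat-free; has white sugar, so not no-added-sugar — no
F: has wheat, so not wheat-free; has white sugar, so not no-added-sugar (and 1 more) — no
G: has oat flour, so not oat-free — reject
H: has wheat, so not wheat-free; has white sugar, so not no-added-sugar — no
I: has brown sugar, so not no-added-sugar; has rolled oats, so not oat-free — no

1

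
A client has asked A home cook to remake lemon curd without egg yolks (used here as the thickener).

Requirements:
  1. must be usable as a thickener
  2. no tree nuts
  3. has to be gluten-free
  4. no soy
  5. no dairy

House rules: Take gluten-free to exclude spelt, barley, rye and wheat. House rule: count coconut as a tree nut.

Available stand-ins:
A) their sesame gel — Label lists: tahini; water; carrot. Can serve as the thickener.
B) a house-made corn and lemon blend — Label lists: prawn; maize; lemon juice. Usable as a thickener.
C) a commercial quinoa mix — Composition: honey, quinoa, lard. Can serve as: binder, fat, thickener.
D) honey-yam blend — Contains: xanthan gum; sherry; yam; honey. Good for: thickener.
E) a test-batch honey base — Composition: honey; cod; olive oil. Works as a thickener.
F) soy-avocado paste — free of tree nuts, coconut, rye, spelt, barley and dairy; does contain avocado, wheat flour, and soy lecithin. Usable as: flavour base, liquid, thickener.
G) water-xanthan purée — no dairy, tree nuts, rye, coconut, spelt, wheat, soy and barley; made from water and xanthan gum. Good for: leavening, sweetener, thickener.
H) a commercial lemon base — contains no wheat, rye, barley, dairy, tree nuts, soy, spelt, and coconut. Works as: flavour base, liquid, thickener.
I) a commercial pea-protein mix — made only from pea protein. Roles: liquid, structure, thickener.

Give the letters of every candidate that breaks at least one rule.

A: only tahini, carrot, and water; none excluded — valid
B: every rule checks out — keep
C: only honey, lard and quinoa; none excluded — OK
D: sherry and honey etc. — none of it excluded — OK
E: works as a thickener, no dairy, no soy — valid
F: has wheat flour, so not gluten-free; has soy lecithin, so not soy-free — out
G: no soy, no dairy — valid
H: works as a thickener, tree-nut-free, gluten-free — OK
I: only pea protein; none excluded — valid

F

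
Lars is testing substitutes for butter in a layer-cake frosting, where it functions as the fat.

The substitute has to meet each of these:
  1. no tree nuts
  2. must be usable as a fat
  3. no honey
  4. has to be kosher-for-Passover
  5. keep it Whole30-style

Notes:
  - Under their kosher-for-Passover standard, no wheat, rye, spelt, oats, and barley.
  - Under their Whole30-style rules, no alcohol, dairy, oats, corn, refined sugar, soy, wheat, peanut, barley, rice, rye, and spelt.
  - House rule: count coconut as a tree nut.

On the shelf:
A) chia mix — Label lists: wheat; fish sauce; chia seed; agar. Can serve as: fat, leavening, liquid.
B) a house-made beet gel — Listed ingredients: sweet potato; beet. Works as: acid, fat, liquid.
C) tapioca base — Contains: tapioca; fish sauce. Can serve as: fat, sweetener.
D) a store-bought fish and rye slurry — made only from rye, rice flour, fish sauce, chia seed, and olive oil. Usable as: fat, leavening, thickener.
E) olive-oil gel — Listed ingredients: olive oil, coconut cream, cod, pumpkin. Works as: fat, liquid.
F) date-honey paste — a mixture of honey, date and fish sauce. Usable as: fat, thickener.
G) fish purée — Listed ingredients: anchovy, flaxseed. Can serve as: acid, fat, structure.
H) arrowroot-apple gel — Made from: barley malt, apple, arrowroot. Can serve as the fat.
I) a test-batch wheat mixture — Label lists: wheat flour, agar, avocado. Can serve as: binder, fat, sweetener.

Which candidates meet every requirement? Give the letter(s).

B, C, G

A: has wheat, so not kosher-for-Passover; has wheat, so not Whole30-style — reject
B: tree-nut-free, no honey — keep
C: works as a fat, Whole30-style, no honey — keep
D: has rye, so not kosher-for-Passover; has rice flour, so not Whole30-style — no
E: has coconut cream, so not tree-nut-free — no
F: has honey, so not honey-free — no
G: only anchovy and flaxseed; none excluded — OK
H: has barley malt, so not kosher-for-Passover; has barley malt, so not Whole30-style — no
I: has wheat flour, so not kosher-for-Passover; has wheat flour, so not Whole30-style — reject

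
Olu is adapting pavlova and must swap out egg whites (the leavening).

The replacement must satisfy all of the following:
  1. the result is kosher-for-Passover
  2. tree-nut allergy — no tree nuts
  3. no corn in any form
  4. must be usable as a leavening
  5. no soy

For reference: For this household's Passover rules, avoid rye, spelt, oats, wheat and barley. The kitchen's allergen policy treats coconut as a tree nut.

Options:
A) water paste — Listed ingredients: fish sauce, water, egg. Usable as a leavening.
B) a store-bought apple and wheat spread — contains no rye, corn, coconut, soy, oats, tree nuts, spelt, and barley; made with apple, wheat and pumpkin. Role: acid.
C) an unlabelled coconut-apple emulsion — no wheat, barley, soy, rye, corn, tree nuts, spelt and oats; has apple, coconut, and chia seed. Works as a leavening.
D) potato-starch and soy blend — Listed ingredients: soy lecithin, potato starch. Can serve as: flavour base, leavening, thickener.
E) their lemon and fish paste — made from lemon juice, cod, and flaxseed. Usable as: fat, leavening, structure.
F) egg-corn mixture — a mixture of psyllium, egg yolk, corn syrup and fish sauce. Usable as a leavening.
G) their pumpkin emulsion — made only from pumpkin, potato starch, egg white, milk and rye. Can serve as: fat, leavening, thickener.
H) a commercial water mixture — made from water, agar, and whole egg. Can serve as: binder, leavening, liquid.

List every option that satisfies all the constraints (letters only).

A, E, H

A: kosher-for-Passover, tree-nut-free — keep
B: not usable as a leavening; has wheat, so not kosher-for-Passover — reject
C: has coconut, so not tree-nut-free — reject
D: has soy lecithin, so not soy-free — out
E: every rule checks out — keep
F: has corn syrup, so not corn-free — out
G: has rye, so not kosher-for-Passover — reject
H: works as a leavening, no corn, no soy — keep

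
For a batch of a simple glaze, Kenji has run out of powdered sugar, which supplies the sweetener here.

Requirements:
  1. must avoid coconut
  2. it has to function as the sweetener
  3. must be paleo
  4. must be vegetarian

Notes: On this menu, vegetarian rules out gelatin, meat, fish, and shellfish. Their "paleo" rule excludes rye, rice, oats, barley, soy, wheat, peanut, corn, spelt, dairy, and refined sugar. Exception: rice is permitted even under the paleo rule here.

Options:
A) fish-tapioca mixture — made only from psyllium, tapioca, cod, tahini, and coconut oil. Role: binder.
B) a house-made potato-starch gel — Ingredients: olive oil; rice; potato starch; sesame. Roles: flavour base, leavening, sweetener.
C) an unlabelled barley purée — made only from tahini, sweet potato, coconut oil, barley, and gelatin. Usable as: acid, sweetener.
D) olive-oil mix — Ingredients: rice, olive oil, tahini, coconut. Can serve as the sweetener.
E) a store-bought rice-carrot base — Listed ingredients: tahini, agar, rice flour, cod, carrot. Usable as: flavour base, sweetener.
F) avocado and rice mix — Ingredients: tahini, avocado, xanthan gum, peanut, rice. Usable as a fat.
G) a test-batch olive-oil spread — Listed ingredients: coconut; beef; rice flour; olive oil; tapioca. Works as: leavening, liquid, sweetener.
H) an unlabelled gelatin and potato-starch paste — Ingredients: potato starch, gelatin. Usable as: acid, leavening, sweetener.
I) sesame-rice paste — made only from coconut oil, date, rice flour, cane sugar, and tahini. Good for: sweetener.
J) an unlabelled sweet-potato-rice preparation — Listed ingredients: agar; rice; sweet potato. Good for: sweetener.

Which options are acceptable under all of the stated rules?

A: not usable as a sweetener; has cod, so not vegetarian (and 1 more) — reject
B: rice is permitted under the paleo carve-out; nothing else excluded — valid
C: has gelatin, so not vegetarian; has barley, so not paleo (and 1 more) — no
D: has coconut, so not coconut-free — reject
E: has cod, so not vegetarian — reject
F: not usable as a sweetener; has peanut, so not paleo — out
G: has beef, so not vegetarian; has coconut, so not coconut-free — no
H: has gelatin, so not vegetarian — no
I: has cane sugar, so not paleo; has coconut oil, so not coconut-free — no
J: rice is permitted under the paleo carve-out; nothing else excluded — keep

B, J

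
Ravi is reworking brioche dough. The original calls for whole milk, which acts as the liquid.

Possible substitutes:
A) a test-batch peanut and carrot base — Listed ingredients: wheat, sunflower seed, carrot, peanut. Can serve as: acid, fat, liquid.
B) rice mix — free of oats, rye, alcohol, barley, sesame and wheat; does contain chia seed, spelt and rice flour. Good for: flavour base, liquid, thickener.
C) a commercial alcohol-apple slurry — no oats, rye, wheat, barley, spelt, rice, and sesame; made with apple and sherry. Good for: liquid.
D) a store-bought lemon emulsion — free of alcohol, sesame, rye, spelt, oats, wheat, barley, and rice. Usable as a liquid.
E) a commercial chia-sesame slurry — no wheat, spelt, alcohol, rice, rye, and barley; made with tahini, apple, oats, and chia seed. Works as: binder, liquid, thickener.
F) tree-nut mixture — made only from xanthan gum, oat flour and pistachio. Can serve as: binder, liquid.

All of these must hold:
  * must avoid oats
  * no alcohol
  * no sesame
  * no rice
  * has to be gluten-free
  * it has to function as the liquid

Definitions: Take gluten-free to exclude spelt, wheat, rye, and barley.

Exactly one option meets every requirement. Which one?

D

A: has wheat, so not gluten-free — out
B: has spelt, so not gluten-free; has rice flour, so not rice-free — no
C: has sherry, so not alcohol-free — out
D: every rule checks out — keep
E: has tahini, so not sesame-free; has oats, so not oat-free — reject
F: has oat flour, so not oat-free — out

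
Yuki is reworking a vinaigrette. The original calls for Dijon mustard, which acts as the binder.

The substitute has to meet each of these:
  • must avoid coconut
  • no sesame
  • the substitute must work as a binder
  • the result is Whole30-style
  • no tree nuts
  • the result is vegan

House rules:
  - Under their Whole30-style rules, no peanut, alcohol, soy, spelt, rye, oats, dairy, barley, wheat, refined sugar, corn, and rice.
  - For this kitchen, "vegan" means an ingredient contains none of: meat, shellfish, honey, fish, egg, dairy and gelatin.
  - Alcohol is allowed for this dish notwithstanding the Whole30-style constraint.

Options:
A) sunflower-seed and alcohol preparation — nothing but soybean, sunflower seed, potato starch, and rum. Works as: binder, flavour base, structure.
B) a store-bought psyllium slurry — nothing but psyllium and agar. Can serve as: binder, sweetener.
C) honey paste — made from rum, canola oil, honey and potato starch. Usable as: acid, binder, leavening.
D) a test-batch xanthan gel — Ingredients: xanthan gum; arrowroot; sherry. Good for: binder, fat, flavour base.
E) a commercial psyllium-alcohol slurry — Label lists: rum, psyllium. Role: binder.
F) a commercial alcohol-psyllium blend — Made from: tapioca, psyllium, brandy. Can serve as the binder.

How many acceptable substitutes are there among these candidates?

A: has soybean, so not Whole30-style — no
B: every rule checks out — valid
C: has honey, so not vegan — no
D: alcohol is permitted under the Whole30-style carve-out; nothing else excluded — valid
E: alcohol is permitted under the Whole30-style carve-out; nothing else excluded — valid
F: alcohol is permitted under the Whole30-style carve-out; nothing else excluded — keep

4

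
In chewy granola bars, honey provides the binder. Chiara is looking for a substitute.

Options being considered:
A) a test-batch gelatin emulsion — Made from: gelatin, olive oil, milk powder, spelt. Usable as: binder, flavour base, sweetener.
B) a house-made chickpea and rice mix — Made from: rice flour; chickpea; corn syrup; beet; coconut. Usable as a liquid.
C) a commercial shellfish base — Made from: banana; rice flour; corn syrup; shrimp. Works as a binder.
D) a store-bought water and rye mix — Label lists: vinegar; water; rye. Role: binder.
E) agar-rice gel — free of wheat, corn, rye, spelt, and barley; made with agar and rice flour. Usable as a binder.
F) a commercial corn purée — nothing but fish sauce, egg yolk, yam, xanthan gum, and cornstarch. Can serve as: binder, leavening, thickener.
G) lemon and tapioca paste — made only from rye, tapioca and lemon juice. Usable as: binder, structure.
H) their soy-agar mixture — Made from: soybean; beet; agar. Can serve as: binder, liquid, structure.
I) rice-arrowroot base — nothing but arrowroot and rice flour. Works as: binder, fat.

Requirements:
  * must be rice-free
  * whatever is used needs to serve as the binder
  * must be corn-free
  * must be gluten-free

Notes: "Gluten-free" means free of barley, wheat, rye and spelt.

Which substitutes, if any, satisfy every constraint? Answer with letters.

H

A: has spelt, so not gluten-free — out
B: not usable as a binder; has rice flour, so not rice-free (and 1 more) — reject
C: has rice flour, so not rice-free; has corn syrup, so not corn-free — no
D: has rye, so not gluten-free — no
E: has rice flour, so not rice-free — reject
F: has cornstarch, so not corn-free — no
G: has rye, so not gluten-free — reject
H: nothing on the exclusion list — keep
I: has rice flour, so not rice-free — out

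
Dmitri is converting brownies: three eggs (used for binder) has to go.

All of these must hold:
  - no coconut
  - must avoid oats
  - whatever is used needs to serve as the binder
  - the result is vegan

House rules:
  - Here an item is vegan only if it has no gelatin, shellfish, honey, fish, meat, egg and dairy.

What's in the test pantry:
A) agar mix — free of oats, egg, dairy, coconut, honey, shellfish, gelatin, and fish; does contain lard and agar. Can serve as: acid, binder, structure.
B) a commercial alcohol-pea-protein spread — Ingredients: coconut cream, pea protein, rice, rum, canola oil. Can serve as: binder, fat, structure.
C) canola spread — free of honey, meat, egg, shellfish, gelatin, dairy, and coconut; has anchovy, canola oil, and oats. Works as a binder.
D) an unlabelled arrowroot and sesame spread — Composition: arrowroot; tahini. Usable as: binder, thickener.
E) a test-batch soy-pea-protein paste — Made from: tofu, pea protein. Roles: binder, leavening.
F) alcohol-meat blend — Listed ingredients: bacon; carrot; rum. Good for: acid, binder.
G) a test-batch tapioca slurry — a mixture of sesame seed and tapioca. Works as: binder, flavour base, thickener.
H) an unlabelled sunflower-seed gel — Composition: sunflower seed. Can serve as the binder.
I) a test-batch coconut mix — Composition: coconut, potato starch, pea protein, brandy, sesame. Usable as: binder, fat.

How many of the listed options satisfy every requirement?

4

A: has lard, so not vegan — no
B: has coconut cream, so not coconut-free — out
C: has anchovy, so not vegan; has oats, so not oat-free — reject
D: vegan, no oats — keep
E: all constraints satisfied — keep
F: has bacon, so not vegan — no
G: vegan, no oats — valid
H: all constraints satisfied — valid
I: has coconut, so not coconut-free — no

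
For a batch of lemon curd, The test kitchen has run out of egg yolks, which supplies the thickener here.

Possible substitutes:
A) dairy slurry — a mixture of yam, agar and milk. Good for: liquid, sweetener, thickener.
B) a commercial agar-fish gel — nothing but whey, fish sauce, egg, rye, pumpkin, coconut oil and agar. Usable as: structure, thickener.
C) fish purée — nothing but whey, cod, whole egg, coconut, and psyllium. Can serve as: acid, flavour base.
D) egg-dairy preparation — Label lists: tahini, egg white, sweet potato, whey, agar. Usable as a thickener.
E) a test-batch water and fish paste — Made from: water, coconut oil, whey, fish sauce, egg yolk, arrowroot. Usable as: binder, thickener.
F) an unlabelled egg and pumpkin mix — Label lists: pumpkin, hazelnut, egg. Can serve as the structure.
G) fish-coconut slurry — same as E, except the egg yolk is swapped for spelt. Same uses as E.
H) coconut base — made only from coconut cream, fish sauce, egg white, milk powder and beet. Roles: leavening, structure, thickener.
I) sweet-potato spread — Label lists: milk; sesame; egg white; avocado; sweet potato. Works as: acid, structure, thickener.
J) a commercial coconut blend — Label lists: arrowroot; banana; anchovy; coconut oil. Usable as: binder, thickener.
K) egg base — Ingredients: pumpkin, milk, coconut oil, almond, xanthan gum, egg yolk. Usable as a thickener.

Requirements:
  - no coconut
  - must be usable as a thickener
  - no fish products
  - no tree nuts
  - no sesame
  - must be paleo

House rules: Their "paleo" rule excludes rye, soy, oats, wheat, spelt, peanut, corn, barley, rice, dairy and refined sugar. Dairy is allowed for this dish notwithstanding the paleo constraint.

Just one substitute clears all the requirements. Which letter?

A: dairy is permitted under the paleo carve-out; nothing else excluded — valid
B: has rye, so not paleo; has fish sauce, so not fish-free (and 1 more) — out
C: not usable as a thickener; has cod, so not fish-free (and 1 more) — no
D: has tahini, so not sesame-free — reject
E: has fish sauce, so not fish-free; has coconut oil, so not coconut-free — no
F: not usable as a thickener; has hazelnut, so not tree-nut-free — reject
G: has spelt, so not paleo; has fish sauce, so not fish-free (and 1 more) — reject
H: has fish sauce, so not fish-free; has coconut cream, so not coconut-free — no
I: has sesame, so not sesame-free — out
J: has anchovy, so not fish-free; has coconut oil, so not coconut-free — reject
K: has coconut oil, so not coconut-free; has almond, so not tree-nut-free — out

A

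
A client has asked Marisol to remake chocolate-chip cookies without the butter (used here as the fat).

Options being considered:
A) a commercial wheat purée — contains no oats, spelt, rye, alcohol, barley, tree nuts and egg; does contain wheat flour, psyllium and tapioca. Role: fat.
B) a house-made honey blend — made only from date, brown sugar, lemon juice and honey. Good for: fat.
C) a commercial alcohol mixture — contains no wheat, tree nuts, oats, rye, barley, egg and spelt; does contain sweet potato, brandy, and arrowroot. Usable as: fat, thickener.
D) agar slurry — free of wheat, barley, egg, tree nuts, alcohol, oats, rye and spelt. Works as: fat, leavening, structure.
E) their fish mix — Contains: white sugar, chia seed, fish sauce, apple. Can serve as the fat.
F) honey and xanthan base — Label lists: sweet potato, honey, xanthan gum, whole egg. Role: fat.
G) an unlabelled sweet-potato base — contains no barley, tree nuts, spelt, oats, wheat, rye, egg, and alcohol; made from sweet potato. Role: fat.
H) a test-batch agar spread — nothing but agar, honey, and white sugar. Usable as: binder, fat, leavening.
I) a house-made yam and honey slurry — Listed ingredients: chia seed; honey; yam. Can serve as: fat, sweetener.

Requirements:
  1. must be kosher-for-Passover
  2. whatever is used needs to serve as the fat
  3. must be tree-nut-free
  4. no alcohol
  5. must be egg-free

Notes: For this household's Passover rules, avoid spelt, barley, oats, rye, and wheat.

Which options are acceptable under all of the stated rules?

B, D, E, G, H, I

A: has wheat flour, so not kosher-for-Passover — reject
B: no alcohol, no egg — OK
C: has brandy, so not alcohol-free — out
D: works as a fat, kosher-for-Passover, no egg — OK
E: kosher-for-Passover, no egg — valid
F: has whole egg, so not egg-free — no
G: all constraints satisfied — OK
H: works as a fat, no tree nuts, kosher-for-Passover — valid
I: only honey, yam, and chia seed; none excluded — keep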